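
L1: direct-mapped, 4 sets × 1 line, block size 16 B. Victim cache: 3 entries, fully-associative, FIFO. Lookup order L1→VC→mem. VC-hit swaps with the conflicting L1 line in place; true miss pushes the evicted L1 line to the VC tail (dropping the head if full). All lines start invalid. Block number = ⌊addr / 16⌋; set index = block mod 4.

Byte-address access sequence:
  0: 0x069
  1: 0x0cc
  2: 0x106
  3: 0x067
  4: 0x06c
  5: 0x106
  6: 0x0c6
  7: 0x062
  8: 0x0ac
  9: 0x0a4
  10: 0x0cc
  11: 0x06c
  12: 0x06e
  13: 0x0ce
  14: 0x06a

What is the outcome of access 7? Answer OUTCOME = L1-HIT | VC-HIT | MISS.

0: 0x69 (blk 6, set 2) → MISS  vc=[]
1: 0xcc (blk 12, set 0) → MISS  vc=[]
2: 0x106 (blk 16, set 0) → MISS  vc=[12]
3: 0x67 (blk 6, set 2) → L1-HIT  vc=[12]
4: 0x6c (blk 6, set 2) → L1-HIT  vc=[12]
5: 0x106 (blk 16, set 0) → L1-HIT  vc=[12]
6: 0xc6 (blk 12, set 0) → VC-HIT  vc=[16]
7: 0x62 (blk 6, set 2) → L1-HIT  vc=[16]
8: 0xac (blk 10, set 2) → MISS  vc=[16, 6]
9: 0xa4 (blk 10, set 2) → L1-HIT  vc=[16, 6]
10: 0xcc (blk 12, set 0) → L1-HIT  vc=[16, 6]
11: 0x6c (blk 6, set 2) → VC-HIT  vc=[16, 10]
12: 0x6e (blk 6, set 2) → L1-HIT  vc=[16, 10]
13: 0xce (blk 12, set 0) → L1-HIT  vc=[16, 10]
14: 0x6a (blk 6, set 2) → L1-HIT  vc=[16, 10]

OUTCOME = L1-HIT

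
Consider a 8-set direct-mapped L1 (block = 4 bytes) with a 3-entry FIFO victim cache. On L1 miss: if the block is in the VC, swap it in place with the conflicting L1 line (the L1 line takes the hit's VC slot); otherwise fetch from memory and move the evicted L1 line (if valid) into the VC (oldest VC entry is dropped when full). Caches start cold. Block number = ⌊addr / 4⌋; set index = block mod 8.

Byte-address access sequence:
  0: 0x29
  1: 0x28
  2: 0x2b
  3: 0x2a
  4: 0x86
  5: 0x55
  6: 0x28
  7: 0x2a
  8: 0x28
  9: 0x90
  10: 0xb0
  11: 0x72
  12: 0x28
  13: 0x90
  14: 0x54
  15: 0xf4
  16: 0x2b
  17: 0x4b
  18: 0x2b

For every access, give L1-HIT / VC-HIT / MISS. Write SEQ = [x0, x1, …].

SEQ = [MISS, L1-HIT, L1-HIT, L1-HIT, MISS, MISS, L1-HIT, L1-HIT, L1-HIT, MISS, MISS, MISS, L1-HIT, VC-HIT, L1-HIT, MISS, L1-HIT, MISS, VC-HIT]

  [0] addr=0x29 blk=10 s=2: MISS | VC []
  [1] addr=0x28 blk=10 s=2: L1-HIT | VC []
  [2] addr=0x2b blk=10 s=2: L1-HIT | VC []
  [3] addr=0x2a blk=10 s=2: L1-HIT | VC []
  [4] addr=0x86 blk=33 s=1: MISS | VC []
  [5] addr=0x55 blk=21 s=5: MISS | VC []
  [6] addr=0x28 blk=10 s=2: L1-HIT | VC []
  [7] addr=0x2a blk=10 s=2: L1-HIT | VC []
  [8] addr=0x28 blk=10 s=2: L1-HIT | VC []
  [9] addr=0x90 blk=36 s=4: MISS | VC []
  [10] addr=0xb0 blk=44 s=4: MISS | VC [36]
  [11] addr=0x72 blk=28 s=4: MISS | VC [36, 44]
  [12] addr=0x28 blk=10 s=2: L1-HIT | VC [36, 44]
  [13] addr=0x90 blk=36 s=4: VC-HIT | VC [28, 44]
  [14] addr=0x54 blk=21 s=5: L1-HIT | VC [28, 44]
  [15] addr=0xf4 blk=61 s=5: MISS | VC [28, 44, 21]
  [16] addr=0x2b blk=10 s=2: L1-HIT | VC [28, 44, 21]
  [17] addr=0x4b blk=18 s=2: MISS | VC [44, 21, 10]
  [18] addr=0x2b blk=10 s=2: VC-HIT | VC [44, 21, 18]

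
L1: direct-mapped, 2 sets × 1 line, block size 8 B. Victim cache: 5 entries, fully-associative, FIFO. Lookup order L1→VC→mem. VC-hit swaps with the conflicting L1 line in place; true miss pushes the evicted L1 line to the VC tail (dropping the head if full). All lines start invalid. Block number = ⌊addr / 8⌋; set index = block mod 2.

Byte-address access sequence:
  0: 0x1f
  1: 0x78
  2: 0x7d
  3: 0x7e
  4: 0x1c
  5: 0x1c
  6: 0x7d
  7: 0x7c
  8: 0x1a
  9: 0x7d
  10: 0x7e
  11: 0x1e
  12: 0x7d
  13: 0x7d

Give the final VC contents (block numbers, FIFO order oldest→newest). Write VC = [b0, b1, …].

  [0] addr=0x1f blk=3 s=1: MISS | VC []
  [1] addr=0x78 blk=15 s=1: MISS | VC [3]
  [2] addr=0x7d blk=15 s=1: L1-HIT | VC [3]
  [3] addr=0x7e blk=15 s=1: L1-HIT | VC [3]
  [4] addr=0x1c blk=3 s=1: VC-HIT | VC [15]
  [5] addr=0x1c blk=3 s=1: L1-HIT | VC [15]
  [6] addr=0x7d blk=15 s=1: VC-HIT | VC [3]
  [7] addr=0x7c blk=15 s=1: L1-HIT | VC [3]
  [8] addr=0x1a blk=3 s=1: VC-HIT | VC [15]
  [9] addr=0x7d blk=15 s=1: VC-HIT | VC [3]
  [10] addr=0x7e blk=15 s=1: L1-HIT | VC [3]
  [11] addr=0x1e blk=3 s=1: VC-HIT | VC [15]
  [12] addr=0x7d blk=15 s=1: VC-HIT | VC [3]
  [13] addr=0x7d blk=15 s=1: L1-HIT | VC [3]

VC = [3]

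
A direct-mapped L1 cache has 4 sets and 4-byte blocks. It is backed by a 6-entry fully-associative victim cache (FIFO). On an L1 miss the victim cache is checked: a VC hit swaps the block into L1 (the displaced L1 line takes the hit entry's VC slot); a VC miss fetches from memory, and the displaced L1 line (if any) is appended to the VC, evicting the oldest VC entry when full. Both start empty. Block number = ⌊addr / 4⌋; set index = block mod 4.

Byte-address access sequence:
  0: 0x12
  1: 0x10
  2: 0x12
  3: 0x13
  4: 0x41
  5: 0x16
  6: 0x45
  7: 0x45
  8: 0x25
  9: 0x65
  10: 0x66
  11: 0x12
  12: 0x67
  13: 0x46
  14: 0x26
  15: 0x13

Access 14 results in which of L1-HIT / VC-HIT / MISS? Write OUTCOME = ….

  [0] addr=0x12 blk=4 s=0: MISS | VC []
  [1] addr=0x10 blk=4 s=0: L1-HIT | VC []
  [2] addr=0x12 blk=4 s=0: L1-HIT | VC []
  [3] addr=0x13 blk=4 s=0: L1-HIT | VC []
  [4] addr=0x41 blk=16 s=0: MISS | VC [4]
  [5] addr=0x16 blk=5 s=1: MISS | VC [4]
  [6] addr=0x45 blk=17 s=1: MISS | VC [4, 5]
  [7] addr=0x45 blk=17 s=1: L1-HIT | VC [4, 5]
  [8] addr=0x25 blk=9 s=1: MISS | VC [4, 5, 17]
  [9] addr=0x65 blk=25 s=1: MISS | VC [4, 5, 17, 9]
  [10] addr=0x66 blk=25 s=1: L1-HIT | VC [4, 5, 17, 9]
  [11] addr=0x12 blk=4 s=0: VC-HIT | VC [16, 5, 17, 9]
  [12] addr=0x67 blk=25 s=1: L1-HIT | VC [16, 5, 17, 9]
  [13] addr=0x46 blk=17 s=1: VC-HIT | VC [16, 5, 25, 9]
  [14] addr=0x26 blk=9 s=1: VC-HIT | VC [16, 5, 25, 17]
  [15] addr=0x13 blk=4 s=0: L1-HIT | VC [16, 5, 25, 17]

OUTCOME = VC-HIT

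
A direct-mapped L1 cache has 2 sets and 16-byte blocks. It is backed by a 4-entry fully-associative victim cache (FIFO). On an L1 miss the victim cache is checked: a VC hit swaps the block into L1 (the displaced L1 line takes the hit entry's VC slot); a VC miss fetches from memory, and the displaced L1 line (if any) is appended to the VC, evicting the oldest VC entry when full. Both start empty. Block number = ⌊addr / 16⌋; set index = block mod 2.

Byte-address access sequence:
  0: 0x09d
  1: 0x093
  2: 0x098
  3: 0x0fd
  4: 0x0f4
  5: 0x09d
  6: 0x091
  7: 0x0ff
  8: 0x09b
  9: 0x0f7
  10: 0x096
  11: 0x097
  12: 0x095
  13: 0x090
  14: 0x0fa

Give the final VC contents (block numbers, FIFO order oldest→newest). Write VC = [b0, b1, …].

  [0] addr=0x9d blk=9 s=1: MISS | VC []
  [1] addr=0x93 blk=9 s=1: L1-HIT | VC []
  [2] addr=0x98 blk=9 s=1: L1-HIT | VC []
  [3] addr=0xfd blk=15 s=1: MISS | VC [9]
  [4] addr=0xf4 blk=15 s=1: L1-HIT | VC [9]
  [5] addr=0x9d blk=9 s=1: VC-HIT | VC [15]
  [6] addr=0x91 blk=9 s=1: L1-HIT | VC [15]
  [7] addr=0xff blk=15 s=1: VC-HIT | VC [9]
  [8] addr=0x9b blk=9 s=1: VC-HIT | VC [15]
  [9] addr=0xf7 blk=15 s=1: VC-HIT | VC [9]
  [10] addr=0x96 blk=9 s=1: VC-HIT | VC [15]
  [11] addr=0x97 blk=9 s=1: L1-HIT | VC [15]
  [12] addr=0x95 blk=9 s=1: L1-HIT | VC [15]
  [13] addr=0x90 blk=9 s=1: L1-HIT | VC [15]
  [14] addr=0xfa blk=15 s=1: VC-HIT | VC [9]

VC = [9]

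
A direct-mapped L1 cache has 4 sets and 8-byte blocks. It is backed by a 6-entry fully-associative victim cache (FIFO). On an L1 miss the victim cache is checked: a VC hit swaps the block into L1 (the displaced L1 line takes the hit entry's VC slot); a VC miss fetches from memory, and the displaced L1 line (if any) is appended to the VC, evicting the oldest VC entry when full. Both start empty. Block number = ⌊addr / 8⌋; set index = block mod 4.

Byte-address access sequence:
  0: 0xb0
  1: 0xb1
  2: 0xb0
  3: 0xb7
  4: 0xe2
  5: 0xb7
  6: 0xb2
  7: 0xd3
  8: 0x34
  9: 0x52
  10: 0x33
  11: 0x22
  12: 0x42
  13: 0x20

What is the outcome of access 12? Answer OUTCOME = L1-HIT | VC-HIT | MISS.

OUTCOME = MISS

#0 0xb0→b22/s2 MISS; vc=[]
#1 0xb1→b22/s2 L1-HIT; vc=[]
#2 0xb0→b22/s2 L1-HIT; vc=[]
#3 0xb7→b22/s2 L1-HIT; vc=[]
#4 0xe2→b28/s0 MISS; vc=[]
#5 0xb7→b22/s2 L1-HIT; vc=[]
#6 0xb2→b22/s2 L1-HIT; vc=[]
#7 0xd3→b26/s2 MISS; vc=[22]
#8 0x34→b6/s2 MISS; vc=[22,26]
#9 0x52→b10/s2 MISS; vc=[22,26,6]
#10 0x33→b6/s2 VC-HIT; vc=[22,26,10]
#11 0x22→b4/s0 MISS; vc=[22,26,10,28]
#12 0x42→b8/s0 MISS; vc=[22,26,10,28,4]
#13 0x20→b4/s0 VC-HIT; vc=[22,26,10,28,8]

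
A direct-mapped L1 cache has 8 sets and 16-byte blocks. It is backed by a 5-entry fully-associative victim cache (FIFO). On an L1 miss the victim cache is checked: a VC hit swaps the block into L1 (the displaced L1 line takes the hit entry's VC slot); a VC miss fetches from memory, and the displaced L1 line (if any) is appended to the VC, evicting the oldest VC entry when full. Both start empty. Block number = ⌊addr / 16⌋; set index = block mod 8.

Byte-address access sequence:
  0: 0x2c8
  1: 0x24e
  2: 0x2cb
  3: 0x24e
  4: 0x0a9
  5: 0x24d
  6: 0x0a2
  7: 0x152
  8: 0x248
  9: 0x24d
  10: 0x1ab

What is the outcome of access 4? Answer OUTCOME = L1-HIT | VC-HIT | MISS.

0: 0x2c8 (blk 44, set 4) → MISS  vc=[]
1: 0x24e (blk 36, set 4) → MISS  vc=[44]
2: 0x2cb (blk 44, set 4) → VC-HIT  vc=[36]
3: 0x24e (blk 36, set 4) → VC-HIT  vc=[44]
4: 0xa9 (blk 10, set 2) → MISS  vc=[44]
5: 0x24d (blk 36, set 4) → L1-HIT  vc=[44]
6: 0xa2 (blk 10, set 2) → L1-HIT  vc=[44]
7: 0x152 (blk 21, set 5) → MISS  vc=[44]
8: 0x248 (blk 36, set 4) → L1-HIT  vc=[44]
9: 0x24d (blk 36, set 4) → L1-HIT  vc=[44]
10: 0x1ab (blk 26, set 2) → MISS  vc=[44, 10]

OUTCOME = MISS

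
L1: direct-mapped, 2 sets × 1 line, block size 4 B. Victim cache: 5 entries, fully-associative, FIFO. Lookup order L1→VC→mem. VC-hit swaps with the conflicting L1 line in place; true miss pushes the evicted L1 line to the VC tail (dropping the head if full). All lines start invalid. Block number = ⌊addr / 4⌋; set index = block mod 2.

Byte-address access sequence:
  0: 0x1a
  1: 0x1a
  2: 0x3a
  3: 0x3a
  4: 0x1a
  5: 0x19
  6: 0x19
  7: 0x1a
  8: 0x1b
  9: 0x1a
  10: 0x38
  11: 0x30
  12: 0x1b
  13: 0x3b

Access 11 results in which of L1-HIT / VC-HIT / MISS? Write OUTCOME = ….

OUTCOME = MISS

#0 0x1a→b6/s0 MISS; vc=[]
#1 0x1a→b6/s0 L1-HIT; vc=[]
#2 0x3a→b14/s0 MISS; vc=[6]
#3 0x3a→b14/s0 L1-HIT; vc=[6]
#4 0x1a→b6/s0 VC-HIT; vc=[14]
#5 0x19→b6/s0 L1-HIT; vc=[14]
#6 0x19→b6/s0 L1-HIT; vc=[14]
#7 0x1a→b6/s0 L1-HIT; vc=[14]
#8 0x1b→b6/s0 L1-HIT; vc=[14]
#9 0x1a→b6/s0 L1-HIT; vc=[14]
#10 0x38→b14/s0 VC-HIT; vc=[6]
#11 0x30→b12/s0 MISS; vc=[6,14]
#12 0x1b→b6/s0 VC-HIT; vc=[12,14]
#13 0x3b→b14/s0 VC-HIT; vc=[12,6]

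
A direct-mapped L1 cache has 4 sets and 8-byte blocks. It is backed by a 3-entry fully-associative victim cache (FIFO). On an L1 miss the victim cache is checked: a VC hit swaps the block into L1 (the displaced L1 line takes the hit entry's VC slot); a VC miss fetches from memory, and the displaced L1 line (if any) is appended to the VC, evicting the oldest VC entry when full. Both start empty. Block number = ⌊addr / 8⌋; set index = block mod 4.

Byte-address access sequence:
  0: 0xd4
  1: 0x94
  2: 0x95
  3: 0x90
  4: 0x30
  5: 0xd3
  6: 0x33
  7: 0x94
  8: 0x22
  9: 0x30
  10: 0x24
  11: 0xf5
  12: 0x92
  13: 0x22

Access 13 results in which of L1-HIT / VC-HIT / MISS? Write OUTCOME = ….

#0 0xd4→b26/s2 MISS; vc=[]
#1 0x94→b18/s2 MISS; vc=[26]
#2 0x95→b18/s2 L1-HIT; vc=[26]
#3 0x90→b18/s2 L1-HIT; vc=[26]
#4 0x30→b6/s2 MISS; vc=[26,18]
#5 0xd3→b26/s2 VC-HIT; vc=[6,18]
#6 0x33→b6/s2 VC-HIT; vc=[26,18]
#7 0x94→b18/s2 VC-HIT; vc=[26,6]
#8 0x22→b4/s0 MISS; vc=[26,6]
#9 0x30→b6/s2 VC-HIT; vc=[26,18]
#10 0x24→b4/s0 L1-HIT; vc=[26,18]
#11 0xf5→b30/s2 MISS; vc=[26,18,6]
#12 0x92→b18/s2 VC-HIT; vc=[26,30,6]
#13 0x22→b4/s0 L1-HIT; vc=[26,30,6]

OUTCOME = L1-HIT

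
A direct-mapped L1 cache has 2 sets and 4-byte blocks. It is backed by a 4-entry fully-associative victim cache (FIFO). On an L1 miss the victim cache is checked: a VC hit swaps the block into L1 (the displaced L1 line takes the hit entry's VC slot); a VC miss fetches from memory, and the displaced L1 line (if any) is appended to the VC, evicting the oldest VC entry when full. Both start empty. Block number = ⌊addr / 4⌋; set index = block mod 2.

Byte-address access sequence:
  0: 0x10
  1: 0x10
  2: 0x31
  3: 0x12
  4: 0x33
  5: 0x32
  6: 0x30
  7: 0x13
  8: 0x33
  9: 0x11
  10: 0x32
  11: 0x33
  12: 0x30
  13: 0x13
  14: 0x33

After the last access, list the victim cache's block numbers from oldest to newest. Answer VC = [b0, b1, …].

VC = [4]

  [0] addr=0x10 blk=4 s=0: MISS | VC []
  [1] addr=0x10 blk=4 s=0: L1-HIT | VC []
  [2] addr=0x31 blk=12 s=0: MISS | VC [4]
  [3] addr=0x12 blk=4 s=0: VC-HIT | VC [12]
  [4] addr=0x33 blk=12 s=0: VC-HIT | VC [4]
  [5] addr=0x32 blk=12 s=0: L1-HIT | VC [4]
  [6] addr=0x30 blk=12 s=0: L1-HIT | VC [4]
  [7] addr=0x13 blk=4 s=0: VC-HIT | VC [12]
  [8] addr=0x33 blk=12 s=0: VC-HIT | VC [4]
  [9] addr=0x11 blk=4 s=0: VC-HIT | VC [12]
  [10] addr=0x32 blk=12 s=0: VC-HIT | VC [4]
  [11] addr=0x33 blk=12 s=0: L1-HIT | VC [4]
  [12] addr=0x30 blk=12 s=0: L1-HIT | VC [4]
  [13] addr=0x13 blk=4 s=0: VC-HIT | VC [12]
  [14] addr=0x33 blk=12 s=0: VC-HIT | VC [4]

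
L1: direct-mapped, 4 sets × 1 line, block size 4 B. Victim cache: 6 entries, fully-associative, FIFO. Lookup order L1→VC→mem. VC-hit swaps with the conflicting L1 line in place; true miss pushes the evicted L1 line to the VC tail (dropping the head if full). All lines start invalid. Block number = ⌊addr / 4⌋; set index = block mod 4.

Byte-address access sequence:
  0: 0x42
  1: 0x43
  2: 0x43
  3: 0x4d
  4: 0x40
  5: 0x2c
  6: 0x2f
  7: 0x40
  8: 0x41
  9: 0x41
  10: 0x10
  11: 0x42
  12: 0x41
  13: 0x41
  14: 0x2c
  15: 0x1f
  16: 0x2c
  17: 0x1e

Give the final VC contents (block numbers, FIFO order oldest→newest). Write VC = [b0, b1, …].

  [0] addr=0x42 blk=16 s=0: MISS | VC []
  [1] addr=0x43 blk=16 s=0: L1-HIT | VC []
  [2] addr=0x43 blk=16 s=0: L1-HIT | VC []
  [3] addr=0x4d blk=19 s=3: MISS | VC []
  [4] addr=0x40 blk=16 s=0: L1-HIT | VC []
  [5] addr=0x2c blk=11 s=3: MISS | VC [19]
  [6] addr=0x2f blk=11 s=3: L1-HIT | VC [19]
  [7] addr=0x40 blk=16 s=0: L1-HIT | VC [19]
  [8] addr=0x41 blk=16 s=0: L1-HIT | VC [19]
  [9] addr=0x41 blk=16 s=0: L1-HIT | VC [19]
  [10] addr=0x10 blk=4 s=0: MISS | VC [19, 16]
  [11] addr=0x42 blk=16 s=0: VC-HIT | VC [19, 4]
  [12] addr=0x41 blk=16 s=0: L1-HIT | VC [19, 4]
  [13] addr=0x41 blk=16 s=0: L1-HIT | VC [19, 4]
  [14] addr=0x2c blk=11 s=3: L1-HIT | VC [19, 4]
  [15] addr=0x1f blk=7 s=3: MISS | VC [19, 4, 11]
  [16] addr=0x2c blk=11 s=3: VC-HIT | VC [19, 4, 7]
  [17] addr=0x1e blk=7 s=3: VC-HIT | VC [19, 4, 11]

VC = [19, 4, 11]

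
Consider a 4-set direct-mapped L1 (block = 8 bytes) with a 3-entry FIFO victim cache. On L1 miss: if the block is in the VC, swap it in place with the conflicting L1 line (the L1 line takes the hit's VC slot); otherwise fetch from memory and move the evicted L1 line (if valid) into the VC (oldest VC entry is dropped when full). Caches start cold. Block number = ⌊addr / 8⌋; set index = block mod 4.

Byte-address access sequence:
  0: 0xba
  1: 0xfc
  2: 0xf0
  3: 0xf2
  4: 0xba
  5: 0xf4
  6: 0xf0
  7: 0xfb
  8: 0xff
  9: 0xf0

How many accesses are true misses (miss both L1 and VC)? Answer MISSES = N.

  [0] addr=0xba blk=23 s=3: MISS | VC []
  [1] addr=0xfc blk=31 s=3: MISS | VC [23]
  [2] addr=0xf0 blk=30 s=2: MISS | VC [23]
  [3] addr=0xf2 blk=30 s=2: L1-HIT | VC [23]
  [4] addr=0xba blk=23 s=3: VC-HIT | VC [31]
  [5] addr=0xf4 blk=30 s=2: L1-HIT | VC [31]
  [6] addr=0xf0 blk=30 s=2: L1-HIT | VC [31]
  [7] addr=0xfb blk=31 s=3: VC-HIT | VC [23]
  [8] addr=0xff blk=31 s=3: L1-HIT | VC [23]
  [9] addr=0xf0 blk=30 s=2: L1-HIT | VC [23]

MISSES = 3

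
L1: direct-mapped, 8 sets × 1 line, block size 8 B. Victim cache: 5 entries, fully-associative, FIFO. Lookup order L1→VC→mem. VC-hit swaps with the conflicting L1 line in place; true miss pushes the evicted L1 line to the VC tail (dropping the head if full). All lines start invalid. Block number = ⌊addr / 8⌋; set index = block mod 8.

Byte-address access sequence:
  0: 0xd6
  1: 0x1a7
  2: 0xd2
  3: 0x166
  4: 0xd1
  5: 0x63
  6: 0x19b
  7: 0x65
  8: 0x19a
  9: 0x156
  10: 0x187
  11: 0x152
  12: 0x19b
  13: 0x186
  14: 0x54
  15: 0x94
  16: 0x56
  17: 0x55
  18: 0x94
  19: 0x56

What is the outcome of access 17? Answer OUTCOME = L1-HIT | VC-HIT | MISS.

OUTCOME = L1-HIT

0: 0xd6 (blk 26, set 2) → MISS  vc=[]
1: 0x1a7 (blk 52, set 4) → MISS  vc=[]
2: 0xd2 (blk 26, set 2) → L1-HIT  vc=[]
3: 0x166 (blk 44, set 4) → MISS  vc=[52]
4: 0xd1 (blk 26, set 2) → L1-HIT  vc=[52]
5: 0x63 (blk 12, set 4) → MISS  vc=[52, 44]
6: 0x19b (blk 51, set 3) → MISS  vc=[52, 44]
7: 0x65 (blk 12, set 4) → L1-HIT  vc=[52, 44]
8: 0x19a (blk 51, set 3) → L1-HIT  vc=[52, 44]
9: 0x156 (blk 42, set 2) → MISS  vc=[52, 44, 26]
10: 0x187 (blk 48, set 0) → MISS  vc=[52, 44, 26]
11: 0x152 (blk 42, set 2) → L1-HIT  vc=[52, 44, 26]
12: 0x19b (blk 51, set 3) → L1-HIT  vc=[52, 44, 26]
13: 0x186 (blk 48, set 0) → L1-HIT  vc=[52, 44, 26]
14: 0x54 (blk 10, set 2) → MISS  vc=[52, 44, 26, 42]
15: 0x94 (blk 18, set 2) → MISS  vc=[52, 44, 26, 42, 10]
16: 0x56 (blk 10, set 2) → VC-HIT  vc=[52, 44, 26, 42, 18]
17: 0x55 (blk 10, set 2) → L1-HIT  vc=[52, 44, 26, 42, 18]
18: 0x94 (blk 18, set 2) → VC-HIT  vc=[52, 44, 26, 42, 10]
19: 0x56 (blk 10, set 2) → VC-HIT  vc=[52, 44, 26, 42, 18]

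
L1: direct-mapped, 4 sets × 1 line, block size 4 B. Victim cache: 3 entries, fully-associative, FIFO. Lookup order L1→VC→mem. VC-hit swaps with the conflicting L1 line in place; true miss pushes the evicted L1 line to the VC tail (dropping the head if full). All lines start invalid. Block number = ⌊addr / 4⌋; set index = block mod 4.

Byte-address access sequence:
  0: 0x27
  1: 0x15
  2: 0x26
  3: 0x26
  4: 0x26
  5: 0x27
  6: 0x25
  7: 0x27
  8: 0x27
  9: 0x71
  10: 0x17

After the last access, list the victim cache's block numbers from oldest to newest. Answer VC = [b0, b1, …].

VC = [9]

0: 0x27 (blk 9, set 1) → MISS  vc=[]
1: 0x15 (blk 5, set 1) → MISS  vc=[9]
2: 0x26 (blk 9, set 1) → VC-HIT  vc=[5]
3: 0x26 (blk 9, set 1) → L1-HIT  vc=[5]
4: 0x26 (blk 9, set 1) → L1-HIT  vc=[5]
5: 0x27 (blk 9, set 1) → L1-HIT  vc=[5]
6: 0x25 (blk 9, set 1) → L1-HIT  vc=[5]
7: 0x27 (blk 9, set 1) → L1-HIT  vc=[5]
8: 0x27 (blk 9, set 1) → L1-HIT  vc=[5]
9: 0x71 (blk 28, set 0) → MISS  vc=[5]
10: 0x17 (blk 5, set 1) → VC-HIT  vc=[9]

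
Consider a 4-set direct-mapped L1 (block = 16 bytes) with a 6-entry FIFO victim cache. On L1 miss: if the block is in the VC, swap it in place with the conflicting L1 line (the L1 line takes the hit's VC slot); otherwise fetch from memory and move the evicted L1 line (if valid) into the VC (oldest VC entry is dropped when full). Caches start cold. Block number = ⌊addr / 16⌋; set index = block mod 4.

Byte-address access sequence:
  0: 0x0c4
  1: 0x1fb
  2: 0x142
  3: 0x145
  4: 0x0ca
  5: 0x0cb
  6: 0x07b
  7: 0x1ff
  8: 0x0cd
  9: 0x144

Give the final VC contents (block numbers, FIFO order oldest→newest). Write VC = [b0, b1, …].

VC = [12, 7]

#0 0xc4→b12/s0 MISS; vc=[]
#1 0x1fb→b31/s3 MISS; vc=[]
#2 0x142→b20/s0 MISS; vc=[12]
#3 0x145→b20/s0 L1-HIT; vc=[12]
#4 0xca→b12/s0 VC-HIT; vc=[20]
#5 0xcb→b12/s0 L1-HIT; vc=[20]
#6 0x7b→b7/s3 MISS; vc=[20,31]
#7 0x1ff→b31/s3 VC-HIT; vc=[20,7]
#8 0xcd→b12/s0 L1-HIT; vc=[20,7]
#9 0x144→b20/s0 VC-HIT; vc=[12,7]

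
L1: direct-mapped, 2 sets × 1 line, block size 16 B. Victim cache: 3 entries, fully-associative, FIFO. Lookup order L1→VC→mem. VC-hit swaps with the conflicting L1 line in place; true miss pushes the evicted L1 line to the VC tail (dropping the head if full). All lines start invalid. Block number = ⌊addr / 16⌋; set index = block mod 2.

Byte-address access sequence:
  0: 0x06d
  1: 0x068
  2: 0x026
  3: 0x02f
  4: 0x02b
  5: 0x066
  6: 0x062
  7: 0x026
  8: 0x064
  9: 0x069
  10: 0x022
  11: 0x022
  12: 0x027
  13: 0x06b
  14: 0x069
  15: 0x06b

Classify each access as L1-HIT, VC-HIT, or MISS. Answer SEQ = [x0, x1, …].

  [0] addr=0x6d blk=6 s=0: MISS | VC []
  [1] addr=0x68 blk=6 s=0: L1-HIT | VC []
  [2] addr=0x26 blk=2 s=0: MISS | VC [6]
  [3] addr=0x2f blk=2 s=0: L1-HIT | VC [6]
  [4] addr=0x2b blk=2 s=0: L1-HIT | VC [6]
  [5] addr=0x66 blk=6 s=0: VC-HIT | VC [2]
  [6] addr=0x62 blk=6 s=0: L1-HIT | VC [2]
  [7] addr=0x26 blk=2 s=0: VC-HIT | VC [6]
  [8] addr=0x64 blk=6 s=0: VC-HIT | VC [2]
  [9] addr=0x69 blk=6 s=0: L1-HIT | VC [2]
  [10] addr=0x22 blk=2 s=0: VC-HIT | VC [6]
  [11] addr=0x22 blk=2 s=0: L1-HIT | VC [6]
  [12] addr=0x27 blk=2 s=0: L1-HIT | VC [6]
  [13] addr=0x6b blk=6 s=0: VC-HIT | VC [2]
  [14] addr=0x69 blk=6 s=0: L1-HIT | VC [2]
  [15] addr=0x6b blk=6 s=0: L1-HIT | VC [2]

SEQ = [MISS, L1-HIT, MISS, L1-HIT, L1-HIT, VC-HIT, L1-HIT, VC-HIT, VC-HIT, L1-HIT, VC-HIT, L1-HIT, L1-HIT, VC-HIT, L1-HIT, L1-HIT]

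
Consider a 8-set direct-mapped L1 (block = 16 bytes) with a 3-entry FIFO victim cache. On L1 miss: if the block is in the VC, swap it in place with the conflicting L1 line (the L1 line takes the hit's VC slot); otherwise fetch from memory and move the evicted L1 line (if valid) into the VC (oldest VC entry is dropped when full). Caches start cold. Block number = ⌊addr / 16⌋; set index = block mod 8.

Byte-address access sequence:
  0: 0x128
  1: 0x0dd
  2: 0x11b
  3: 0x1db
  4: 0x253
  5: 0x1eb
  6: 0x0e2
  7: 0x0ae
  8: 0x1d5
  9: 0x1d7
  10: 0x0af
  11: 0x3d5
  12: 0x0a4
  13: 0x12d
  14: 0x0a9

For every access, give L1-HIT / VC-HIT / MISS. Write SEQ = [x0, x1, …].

SEQ = [MISS, MISS, MISS, MISS, MISS, MISS, MISS, MISS, VC-HIT, L1-HIT, L1-HIT, MISS, L1-HIT, VC-HIT, VC-HIT]

#0 0x128→b18/s2 MISS; vc=[]
#1 0xdd→b13/s5 MISS; vc=[]
#2 0x11b→b17/s1 MISS; vc=[]
#3 0x1db→b29/s5 MISS; vc=[13]
#4 0x253→b37/s5 MISS; vc=[13,29]
#5 0x1eb→b30/s6 MISS; vc=[13,29]
#6 0xe2→b14/s6 MISS; vc=[13,29,30]
#7 0xae→b10/s2 MISS; vc=[29,30,18]
#8 0x1d5→b29/s5 VC-HIT; vc=[37,30,18]
#9 0x1d7→b29/s5 L1-HIT; vc=[37,30,18]
#10 0xaf→b10/s2 L1-HIT; vc=[37,30,18]
#11 0x3d5→b61/s5 MISS; vc=[30,18,29]
#12 0xa4→b10/s2 L1-HIT; vc=[30,18,29]
#13 0x12d→b18/s2 VC-HIT; vc=[30,10,29]
#14 0xa9→b10/s2 VC-HIT; vc=[30,18,29]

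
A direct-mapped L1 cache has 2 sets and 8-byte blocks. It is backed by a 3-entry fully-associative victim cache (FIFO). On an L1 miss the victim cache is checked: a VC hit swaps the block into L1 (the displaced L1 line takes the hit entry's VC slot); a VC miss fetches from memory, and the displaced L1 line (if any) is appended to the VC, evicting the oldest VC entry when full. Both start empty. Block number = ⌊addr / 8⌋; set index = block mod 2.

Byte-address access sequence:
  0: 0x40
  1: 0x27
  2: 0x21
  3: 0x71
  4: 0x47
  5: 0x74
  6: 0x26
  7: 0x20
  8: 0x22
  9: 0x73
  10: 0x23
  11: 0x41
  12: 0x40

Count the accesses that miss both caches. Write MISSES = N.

  [0] addr=0x40 blk=8 s=0: MISS | VC []
  [1] addr=0x27 blk=4 s=0: MISS | VC [8]
  [2] addr=0x21 blk=4 s=0: L1-HIT | VC [8]
  [3] addr=0x71 blk=14 s=0: MISS | VC [8, 4]
  [4] addr=0x47 blk=8 s=0: VC-HIT | VC [14, 4]
  [5] addr=0x74 blk=14 s=0: VC-HIT | VC [8, 4]
  [6] addr=0x26 blk=4 s=0: VC-HIT | VC [8, 14]
  [7] addr=0x20 blk=4 s=0: L1-HIT | VC [8, 14]
  [8] addr=0x22 blk=4 s=0: L1-HIT | VC [8, 14]
  [9] addr=0x73 blk=14 s=0: VC-HIT | VC [8, 4]
  [10] addr=0x23 blk=4 s=0: VC-HIT | VC [8, 14]
  [11] addr=0x41 blk=8 s=0: VC-HIT | VC [4, 14]
  [12] addr=0x40 blk=8 s=0: L1-HIT | VC [4, 14]

MISSES = 3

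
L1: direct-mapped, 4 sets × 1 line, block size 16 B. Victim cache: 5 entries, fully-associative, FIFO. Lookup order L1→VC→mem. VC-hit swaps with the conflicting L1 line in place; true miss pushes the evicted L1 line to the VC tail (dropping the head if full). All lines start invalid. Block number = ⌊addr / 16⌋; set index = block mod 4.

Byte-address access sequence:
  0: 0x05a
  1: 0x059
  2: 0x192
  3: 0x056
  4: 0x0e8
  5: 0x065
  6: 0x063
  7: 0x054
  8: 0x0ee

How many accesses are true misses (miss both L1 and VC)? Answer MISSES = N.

#0 0x5a→b5/s1 MISS; vc=[]
#1 0x59→b5/s1 L1-HIT; vc=[]
#2 0x192→b25/s1 MISS; vc=[5]
#3 0x56→b5/s1 VC-HIT; vc=[25]
#4 0xe8→b14/s2 MISS; vc=[25]
#5 0x65→b6/s2 MISS; vc=[25,14]
#6 0x63→b6/s2 L1-HIT; vc=[25,14]
#7 0x54→b5/s1 L1-HIT; vc=[25,14]
#8 0xee→b14/s2 VC-HIT; vc=[25,6]

MISSES = 4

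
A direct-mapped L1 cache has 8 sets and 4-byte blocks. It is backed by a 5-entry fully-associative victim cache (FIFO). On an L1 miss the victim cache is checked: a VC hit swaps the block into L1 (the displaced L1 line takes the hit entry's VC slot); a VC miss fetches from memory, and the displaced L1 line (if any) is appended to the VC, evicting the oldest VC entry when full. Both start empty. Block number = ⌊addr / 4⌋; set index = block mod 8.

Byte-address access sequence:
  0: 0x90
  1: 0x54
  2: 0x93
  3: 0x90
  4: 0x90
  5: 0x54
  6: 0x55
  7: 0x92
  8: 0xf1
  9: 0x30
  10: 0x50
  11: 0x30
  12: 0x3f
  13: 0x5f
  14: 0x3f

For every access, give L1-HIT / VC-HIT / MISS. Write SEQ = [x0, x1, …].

SEQ = [MISS, MISS, L1-HIT, L1-HIT, L1-HIT, L1-HIT, L1-HIT, L1-HIT, MISS, MISS, MISS, VC-HIT, MISS, MISS, VC-HIT]

0: 0x90 (blk 36, set 4) → MISS  vc=[]
1: 0x54 (blk 21, set 5) → MISS  vc=[]
2: 0x93 (blk 36, set 4) → L1-HIT  vc=[]
3: 0x90 (blk 36, set 4) → L1-HIT  vc=[]
4: 0x90 (blk 36, set 4) → L1-HIT  vc=[]
5: 0x54 (blk 21, set 5) → L1-HIT  vc=[]
6: 0x55 (blk 21, set 5) → L1-HIT  vc=[]
7: 0x92 (blk 36, set 4) → L1-HIT  vc=[]
8: 0xf1 (blk 60, set 4) → MISS  vc=[36]
9: 0x30 (blk 12, set 4) → MISS  vc=[36, 60]
10: 0x50 (blk 20, set 4) → MISS  vc=[36, 60, 12]
11: 0x30 (blk 12, set 4) → VC-HIT  vc=[36, 60, 20]
12: 0x3f (blk 15, set 7) → MISS  vc=[36, 60, 20]
13: 0x5f (blk 23, set 7) → MISS  vc=[36, 60, 20, 15]
14: 0x3f (blk 15, set 7) → VC-HIT  vc=[36, 60, 20, 23]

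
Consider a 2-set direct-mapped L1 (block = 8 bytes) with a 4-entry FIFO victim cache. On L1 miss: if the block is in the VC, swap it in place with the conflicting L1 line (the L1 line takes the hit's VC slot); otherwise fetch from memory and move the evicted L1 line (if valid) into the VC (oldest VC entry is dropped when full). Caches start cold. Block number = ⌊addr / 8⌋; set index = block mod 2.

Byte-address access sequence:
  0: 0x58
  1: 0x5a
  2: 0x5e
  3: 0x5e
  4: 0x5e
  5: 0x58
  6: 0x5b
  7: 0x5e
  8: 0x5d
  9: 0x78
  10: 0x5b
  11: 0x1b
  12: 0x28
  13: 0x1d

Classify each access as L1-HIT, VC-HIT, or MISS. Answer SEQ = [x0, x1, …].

#0 0x58→b11/s1 MISS; vc=[]
#1 0x5a→b11/s1 L1-HIT; vc=[]
#2 0x5e→b11/s1 L1-HIT; vc=[]
#3 0x5e→b11/s1 L1-HIT; vc=[]
#4 0x5e→b11/s1 L1-HIT; vc=[]
#5 0x58→b11/s1 L1-HIT; vc=[]
#6 0x5b→b11/s1 L1-HIT; vc=[]
#7 0x5e→b11/s1 L1-HIT; vc=[]
#8 0x5d→b11/s1 L1-HIT; vc=[]
#9 0x78→b15/s1 MISS; vc=[11]
#10 0x5b→b11/s1 VC-HIT; vc=[15]
#11 0x1b→b3/s1 MISS; vc=[15,11]
#12 0x28→b5/s1 MISS; vc=[15,11,3]
#13 0x1d→b3/s1 VC-HIT; vc=[15,11,5]

SEQ = [MISS, L1-HIT, L1-HIT, L1-HIT, L1-HIT, L1-HIT, L1-HIT, L1-HIT, L1-HIT, MISS, VC-HIT, MISS, MISS, VC-HIT]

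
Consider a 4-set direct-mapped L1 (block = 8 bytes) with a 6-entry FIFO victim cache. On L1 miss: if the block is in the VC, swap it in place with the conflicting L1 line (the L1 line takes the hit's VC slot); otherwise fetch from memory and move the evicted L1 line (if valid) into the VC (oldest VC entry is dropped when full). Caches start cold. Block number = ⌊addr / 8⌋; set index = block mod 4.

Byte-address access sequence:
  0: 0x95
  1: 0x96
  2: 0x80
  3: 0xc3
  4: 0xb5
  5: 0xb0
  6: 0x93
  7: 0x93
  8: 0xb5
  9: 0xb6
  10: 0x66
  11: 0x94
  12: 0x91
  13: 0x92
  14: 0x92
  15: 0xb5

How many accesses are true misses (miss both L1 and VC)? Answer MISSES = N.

0: 0x95 (blk 18, set 2) → MISS  vc=[]
1: 0x96 (blk 18, set 2) → L1-HIT  vc=[]
2: 0x80 (blk 16, set 0) → MISS  vc=[]
3: 0xc3 (blk 24, set 0) → MISS  vc=[16]
4: 0xb5 (blk 22, set 2) → MISS  vc=[16, 18]
5: 0xb0 (blk 22, set 2) → L1-HIT  vc=[16, 18]
6: 0x93 (blk 18, set 2) → VC-HIT  vc=[16, 22]
7: 0x93 (blk 18, set 2) → L1-HIT  vc=[16, 22]
8: 0xb5 (blk 22, set 2) → VC-HIT  vc=[16, 18]
9: 0xb6 (blk 22, set 2) → L1-HIT  vc=[16, 18]
10: 0x66 (blk 12, set 0) → MISS  vc=[16, 18, 24]
11: 0x94 (blk 18, set 2) → VC-HIT  vc=[16, 22, 24]
12: 0x91 (blk 18, set 2) → L1-HIT  vc=[16, 22, 24]
13: 0x92 (blk 18, set 2) → L1-HIT  vc=[16, 22, 24]
14: 0x92 (blk 18, set 2) → L1-HIT  vc=[16, 22, 24]
15: 0xb5 (blk 22, set 2) → VC-HIT  vc=[16, 18, 24]

MISSES = 5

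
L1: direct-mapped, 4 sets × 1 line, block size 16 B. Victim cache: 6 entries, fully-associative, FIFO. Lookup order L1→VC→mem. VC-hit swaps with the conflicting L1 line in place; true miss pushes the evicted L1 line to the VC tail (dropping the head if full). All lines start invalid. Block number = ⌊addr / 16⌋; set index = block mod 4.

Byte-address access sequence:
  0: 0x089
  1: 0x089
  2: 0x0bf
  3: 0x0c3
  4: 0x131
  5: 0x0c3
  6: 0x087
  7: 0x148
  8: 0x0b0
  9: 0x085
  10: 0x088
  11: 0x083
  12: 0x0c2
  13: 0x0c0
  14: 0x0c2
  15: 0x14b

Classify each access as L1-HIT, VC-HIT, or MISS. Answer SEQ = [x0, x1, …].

SEQ = [MISS, L1-HIT, MISS, MISS, MISS, L1-HIT, VC-HIT, MISS, VC-HIT, VC-HIT, L1-HIT, L1-HIT, VC-HIT, L1-HIT, L1-HIT, VC-HIT]

  [0] addr=0x89 blk=8 s=0: MISS | VC []
  [1] addr=0x89 blk=8 s=0: L1-HIT | VC []
  [2] addr=0xbf blk=11 s=3: MISS | VC []
  [3] addr=0xc3 blk=12 s=0: MISS | VC [8]
  [4] addr=0x131 blk=19 s=3: MISS | VC [8, 11]
  [5] addr=0xc3 blk=12 s=0: L1-HIT | VC [8, 11]
  [6] addr=0x87 blk=8 s=0: VC-HIT | VC [12, 11]
  [7] addr=0x148 blk=20 s=0: MISS | VC [12, 11, 8]
  [8] addr=0xb0 blk=11 s=3: VC-HIT | VC [12, 19, 8]
  [9] addr=0x85 blk=8 s=0: VC-HIT | VC [12, 19, 20]
  [10] addr=0x88 blk=8 s=0: L1-HIT | VC [12, 19, 20]
  [11] addr=0x83 blk=8 s=0: L1-HIT | VC [12, 19, 20]
  [12] addr=0xc2 blk=12 s=0: VC-HIT | VC [8, 19, 20]
  [13] addr=0xc0 blk=12 s=0: L1-HIT | VC [8, 19, 20]
  [14] addr=0xc2 blk=12 s=0: L1-HIT | VC [8, 19, 20]
  [15] addr=0x14b blk=20 s=0: VC-HIT | VC [8, 19, 12]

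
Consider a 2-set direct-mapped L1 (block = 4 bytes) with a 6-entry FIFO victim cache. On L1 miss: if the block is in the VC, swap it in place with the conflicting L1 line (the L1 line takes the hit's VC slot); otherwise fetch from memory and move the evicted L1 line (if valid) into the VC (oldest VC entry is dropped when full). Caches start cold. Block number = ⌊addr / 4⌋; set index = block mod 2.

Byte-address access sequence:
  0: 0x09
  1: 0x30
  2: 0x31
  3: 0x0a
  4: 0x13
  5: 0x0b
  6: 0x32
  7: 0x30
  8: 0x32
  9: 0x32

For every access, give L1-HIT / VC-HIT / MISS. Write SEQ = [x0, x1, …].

0: 0x9 (blk 2, set 0) → MISS  vc=[]
1: 0x30 (blk 12, set 0) → MISS  vc=[2]
2: 0x31 (blk 12, set 0) → L1-HIT  vc=[2]
3: 0xa (blk 2, set 0) → VC-HIT  vc=[12]
4: 0x13 (blk 4, set 0) → MISS  vc=[12, 2]
5: 0xb (blk 2, set 0) → VC-HIT  vc=[12, 4]
6: 0x32 (blk 12, set 0) → VC-HIT  vc=[2, 4]
7: 0x30 (blk 12, set 0) → L1-HIT  vc=[2, 4]
8: 0x32 (blk 12, set 0) → L1-HIT  vc=[2, 4]
9: 0x32 (blk 12, set 0) → L1-HIT  vc=[2, 4]

SEQ = [MISS, MISS, L1-HIT, VC-HIT, MISS, VC-HIT, VC-HIT, L1-HIT, L1-HIT, L1-HIT]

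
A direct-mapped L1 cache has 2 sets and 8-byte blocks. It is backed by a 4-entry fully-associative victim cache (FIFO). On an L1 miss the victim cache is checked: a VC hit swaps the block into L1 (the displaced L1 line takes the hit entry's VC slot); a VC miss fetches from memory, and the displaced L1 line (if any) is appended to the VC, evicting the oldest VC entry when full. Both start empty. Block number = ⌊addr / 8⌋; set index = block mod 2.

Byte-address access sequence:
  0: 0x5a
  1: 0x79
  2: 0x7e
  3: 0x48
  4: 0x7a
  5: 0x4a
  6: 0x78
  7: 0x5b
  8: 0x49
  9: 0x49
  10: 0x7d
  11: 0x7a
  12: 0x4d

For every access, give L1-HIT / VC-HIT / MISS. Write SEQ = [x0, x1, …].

SEQ = [MISS, MISS, L1-HIT, MISS, VC-HIT, VC-HIT, VC-HIT, VC-HIT, VC-HIT, L1-HIT, VC-HIT, L1-HIT, VC-HIT]

#0 0x5a→b11/s1 MISS; vc=[]
#1 0x79→b15/s1 MISS; vc=[11]
#2 0x7e→b15/s1 L1-HIT; vc=[11]
#3 0x48→b9/s1 MISS; vc=[11,15]
#4 0x7a→b15/s1 VC-HIT; vc=[11,9]
#5 0x4a→b9/s1 VC-HIT; vc=[11,15]
#6 0x78→b15/s1 VC-HIT; vc=[11,9]
#7 0x5b→b11/s1 VC-HIT; vc=[15,9]
#8 0x49→b9/s1 VC-HIT; vc=[15,11]
#9 0x49→b9/s1 L1-HIT; vc=[15,11]
#10 0x7d→b15/s1 VC-HIT; vc=[9,11]
#11 0x7a→b15/s1 L1-HIT; vc=[9,11]
#12 0x4d→b9/s1 VC-HIT; vc=[15,11]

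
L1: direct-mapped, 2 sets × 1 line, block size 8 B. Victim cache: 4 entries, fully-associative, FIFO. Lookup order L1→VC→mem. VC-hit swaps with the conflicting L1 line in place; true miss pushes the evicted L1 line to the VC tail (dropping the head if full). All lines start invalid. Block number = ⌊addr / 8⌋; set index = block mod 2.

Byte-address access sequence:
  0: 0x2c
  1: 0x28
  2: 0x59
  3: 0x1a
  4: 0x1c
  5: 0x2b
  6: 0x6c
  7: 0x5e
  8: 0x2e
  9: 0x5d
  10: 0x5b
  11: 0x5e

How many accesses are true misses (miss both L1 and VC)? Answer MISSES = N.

MISSES = 4

  [0] addr=0x2c blk=5 s=1: MISS | VC []
  [1] addr=0x28 blk=5 s=1: L1-HIT | VC []
  [2] addr=0x59 blk=11 s=1: MISS | VC [5]
  [3] addr=0x1a blk=3 s=1: MISS | VC [5, 11]
  [4] addr=0x1c blk=3 s=1: L1-HIT | VC [5, 11]
  [5] addr=0x2b blk=5 s=1: VC-HIT | VC [3, 11]
  [6] addr=0x6c blk=13 s=1: MISS | VC [3, 11, 5]
  [7] addr=0x5e blk=11 s=1: VC-HIT | VC [3, 13, 5]
  [8] addr=0x2e blk=5 s=1: VC-HIT | VC [3, 13, 11]
  [9] addr=0x5d blk=11 s=1: VC-HIT | VC [3, 13, 5]
  [10] addr=0x5b blk=11 s=1: L1-HIT | VC [3, 13, 5]
  [11] addr=0x5e blk=11 s=1: L1-HIT | VC [3, 13, 5]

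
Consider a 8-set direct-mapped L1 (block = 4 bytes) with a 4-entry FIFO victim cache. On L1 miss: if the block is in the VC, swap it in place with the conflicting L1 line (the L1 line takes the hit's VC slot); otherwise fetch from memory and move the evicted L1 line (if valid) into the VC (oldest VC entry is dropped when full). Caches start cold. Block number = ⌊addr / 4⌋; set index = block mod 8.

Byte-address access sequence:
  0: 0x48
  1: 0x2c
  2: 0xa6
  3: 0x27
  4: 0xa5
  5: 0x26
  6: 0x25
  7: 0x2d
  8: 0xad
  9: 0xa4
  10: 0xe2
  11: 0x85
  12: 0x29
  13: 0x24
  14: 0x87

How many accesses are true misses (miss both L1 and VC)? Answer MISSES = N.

MISSES = 8

0: 0x48 (blk 18, set 2) → MISS  vc=[]
1: 0x2c (blk 11, set 3) → MISS  vc=[]
2: 0xa6 (blk 41, set 1) → MISS  vc=[]
3: 0x27 (blk 9, set 1) → MISS  vc=[41]
4: 0xa5 (blk 41, set 1) → VC-HIT  vc=[9]
5: 0x26 (blk 9, set 1) → VC-HIT  vc=[41]
6: 0x25 (blk 9, set 1) → L1-HIT  vc=[41]
7: 0x2d (blk 11, set 3) → L1-HIT  vc=[41]
8: 0xad (blk 43, set 3) → MISS  vc=[41, 11]
9: 0xa4 (blk 41, set 1) → VC-HIT  vc=[9, 11]
10: 0xe2 (blk 56, set 0) → MISS  vc=[9, 11]
11: 0x85 (blk 33, set 1) → MISS  vc=[9, 11, 41]
12: 0x29 (blk 10, set 2) → MISS  vc=[9, 11, 41, 18]
13: 0x24 (blk 9, set 1) → VC-HIT  vc=[33, 11, 41, 18]
14: 0x87 (blk 33, set 1) → VC-HIT  vc=[9, 11, 41, 18]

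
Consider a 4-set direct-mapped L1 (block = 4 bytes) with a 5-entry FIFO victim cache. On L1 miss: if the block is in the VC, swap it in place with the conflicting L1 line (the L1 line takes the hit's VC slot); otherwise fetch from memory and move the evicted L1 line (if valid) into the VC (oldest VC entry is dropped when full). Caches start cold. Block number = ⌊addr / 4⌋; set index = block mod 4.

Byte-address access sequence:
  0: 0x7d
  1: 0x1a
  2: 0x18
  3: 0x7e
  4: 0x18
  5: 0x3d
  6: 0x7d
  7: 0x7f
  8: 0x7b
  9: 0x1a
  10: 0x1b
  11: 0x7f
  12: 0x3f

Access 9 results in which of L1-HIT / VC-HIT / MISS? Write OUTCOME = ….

OUTCOME = VC-HIT

  [0] addr=0x7d blk=31 s=3: MISS | VC []
  [1] addr=0x1a blk=6 s=2: MISS | VC []
  [2] addr=0x18 blk=6 s=2: L1-HIT | VC []
  [3] addr=0x7e blk=31 s=3: L1-HIT | VC []
  [4] addr=0x18 blk=6 s=2: L1-HIT | VC []
  [5] addr=0x3d blk=15 s=3: MISS | VC [31]
  [6] addr=0x7d blk=31 s=3: VC-HIT | VC [15]
  [7] addr=0x7f blk=31 s=3: L1-HIT | VC [15]
  [8] addr=0x7b blk=30 s=2: MISS | VC [15, 6]
  [9] addr=0x1a blk=6 s=2: VC-HIT | VC [15, 30]
  [10] addr=0x1b blk=6 s=2: L1-HIT | VC [15, 30]
  [11] addr=0x7f blk=31 s=3: L1-HIT | VC [15, 30]
  [12] addr=0x3f blk=15 s=3: VC-HIT | VC [31, 30]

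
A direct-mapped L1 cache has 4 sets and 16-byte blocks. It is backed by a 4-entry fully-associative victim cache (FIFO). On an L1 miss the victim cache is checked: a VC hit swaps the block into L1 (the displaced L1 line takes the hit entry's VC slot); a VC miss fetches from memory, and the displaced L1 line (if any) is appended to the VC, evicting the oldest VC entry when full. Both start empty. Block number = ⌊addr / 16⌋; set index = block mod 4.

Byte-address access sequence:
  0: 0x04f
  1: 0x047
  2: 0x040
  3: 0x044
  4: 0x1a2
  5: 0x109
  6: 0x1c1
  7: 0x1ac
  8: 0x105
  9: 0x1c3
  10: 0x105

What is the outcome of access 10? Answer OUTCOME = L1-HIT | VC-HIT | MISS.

0: 0x4f (blk 4, set 0) → MISS  vc=[]
1: 0x47 (blk 4, set 0) → L1-HIT  vc=[]
2: 0x40 (blk 4, set 0) → L1-HIT  vc=[]
3: 0x44 (blk 4, set 0) → L1-HIT  vc=[]
4: 0x1a2 (blk 26, set 2) → MISS  vc=[]
5: 0x109 (blk 16, set 0) → MISS  vc=[4]
6: 0x1c1 (blk 28, set 0) → MISS  vc=[4, 16]
7: 0x1ac (blk 26, set 2) → L1-HIT  vc=[4, 16]
8: 0x105 (blk 16, set 0) → VC-HIT  vc=[4, 28]
9: 0x1c3 (blk 28, set 0) → VC-HIT  vc=[4, 16]
10: 0x105 (blk 16, set 0) → VC-HIT  vc=[4, 28]

OUTCOME = VC-HIT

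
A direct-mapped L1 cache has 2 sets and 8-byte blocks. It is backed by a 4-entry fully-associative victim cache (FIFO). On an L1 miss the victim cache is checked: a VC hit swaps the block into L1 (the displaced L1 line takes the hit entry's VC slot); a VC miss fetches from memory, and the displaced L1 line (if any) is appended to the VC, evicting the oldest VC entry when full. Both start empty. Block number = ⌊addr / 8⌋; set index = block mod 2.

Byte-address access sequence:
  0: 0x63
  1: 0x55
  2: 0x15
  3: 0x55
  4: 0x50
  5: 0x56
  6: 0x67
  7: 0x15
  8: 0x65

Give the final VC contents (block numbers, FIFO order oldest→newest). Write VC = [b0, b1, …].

VC = [10, 2]

0: 0x63 (blk 12, set 0) → MISS  vc=[]
1: 0x55 (blk 10, set 0) → MISS  vc=[12]
2: 0x15 (blk 2, set 0) → MISS  vc=[12, 10]
3: 0x55 (blk 10, set 0) → VC-HIT  vc=[12, 2]
4: 0x50 (blk 10, set 0) → L1-HIT  vc=[12, 2]
5: 0x56 (blk 10, set 0) → L1-HIT  vc=[12, 2]
6: 0x67 (blk 12, set 0) → VC-HIT  vc=[10, 2]
7: 0x15 (blk 2, set 0) → VC-HIT  vc=[10, 12]
8: 0x65 (blk 12, set 0) → VC-HIT  vc=[10, 2]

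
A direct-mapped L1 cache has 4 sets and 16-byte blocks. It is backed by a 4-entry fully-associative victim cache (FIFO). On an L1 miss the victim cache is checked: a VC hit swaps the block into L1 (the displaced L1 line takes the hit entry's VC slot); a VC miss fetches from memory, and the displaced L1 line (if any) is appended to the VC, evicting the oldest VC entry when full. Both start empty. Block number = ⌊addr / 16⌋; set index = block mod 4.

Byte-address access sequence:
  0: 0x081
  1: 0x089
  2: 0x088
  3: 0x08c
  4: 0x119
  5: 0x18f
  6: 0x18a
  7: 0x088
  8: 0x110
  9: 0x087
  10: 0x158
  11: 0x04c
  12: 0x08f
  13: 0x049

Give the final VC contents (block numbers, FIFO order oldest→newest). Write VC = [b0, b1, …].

0: 0x81 (blk 8, set 0) → MISS  vc=[]
1: 0x89 (blk 8, set 0) → L1-HIT  vc=[]
2: 0x88 (blk 8, set 0) → L1-HIT  vc=[]
3: 0x8c (blk 8, set 0) → L1-HIT  vc=[]
4: 0x119 (blk 17, set 1) → MISS  vc=[]
5: 0x18f (blk 24, set 0) → MISS  vc=[8]
6: 0x18a (blk 24, set 0) → L1-HIT  vc=[8]
7: 0x88 (blk 8, set 0) → VC-HIT  vc=[24]
8: 0x110 (blk 17, set 1) → L1-HIT  vc=[24]
9: 0x87 (blk 8, set 0) → L1-HIT  vc=[24]
10: 0x158 (blk 21, set 1) → MISS  vc=[24, 17]
11: 0x4c (blk 4, set 0) → MISS  vc=[24, 17, 8]
12: 0x8f (blk 8, set 0) → VC-HIT  vc=[24, 17, 4]
13: 0x49 (blk 4, set 0) → VC-HIT  vc=[24, 17, 8]

VC = [24, 17, 8]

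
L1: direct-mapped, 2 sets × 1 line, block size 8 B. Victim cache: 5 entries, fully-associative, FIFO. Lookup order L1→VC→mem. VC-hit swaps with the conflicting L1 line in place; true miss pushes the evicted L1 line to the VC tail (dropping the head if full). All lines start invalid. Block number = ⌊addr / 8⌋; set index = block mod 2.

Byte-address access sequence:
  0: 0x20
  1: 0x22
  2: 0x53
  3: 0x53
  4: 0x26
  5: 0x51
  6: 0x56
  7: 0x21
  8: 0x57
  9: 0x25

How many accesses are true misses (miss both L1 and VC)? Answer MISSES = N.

MISSES = 2

0: 0x20 (blk 4, set 0) → MISS  vc=[]
1: 0x22 (blk 4, set 0) → L1-HIT  vc=[]
2: 0x53 (blk 10, set 0) → MISS  vc=[4]
3: 0x53 (blk 10, set 0) → L1-HIT  vc=[4]
4: 0x26 (blk 4, set 0) → VC-HIT  vc=[10]
5: 0x51 (blk 10, set 0) → VC-HIT  vc=[4]
6: 0x56 (blk 10, set 0) → L1-HIT  vc=[4]
7: 0x21 (blk 4, set 0) → VC-HIT  vc=[10]
8: 0x57 (blk 10, set 0) → VC-HIT  vc=[4]
9: 0x25 (blk 4, set 0) → VC-HIT  vc=[10]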